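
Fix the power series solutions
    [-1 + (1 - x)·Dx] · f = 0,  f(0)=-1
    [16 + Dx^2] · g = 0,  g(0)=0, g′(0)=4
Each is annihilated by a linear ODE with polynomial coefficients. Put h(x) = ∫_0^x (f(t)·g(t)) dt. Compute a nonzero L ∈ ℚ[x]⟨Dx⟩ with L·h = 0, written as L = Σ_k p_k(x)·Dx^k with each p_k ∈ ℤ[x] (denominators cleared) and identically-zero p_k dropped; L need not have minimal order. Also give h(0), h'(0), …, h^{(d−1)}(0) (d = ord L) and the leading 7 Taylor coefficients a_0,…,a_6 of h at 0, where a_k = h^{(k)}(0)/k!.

L = (-16 + 16·x)·Dx + 2·Dx^2 + (-1 + x)·Dx^3  (order 3).
h: a_k = 0, 0, -2, -4/3, 5/3, 4/3, -14/45, …
ICs: h(0) = 0, h′(0) = 0, h′′(0) = -4.

f: a_k = -1, -1, -1, -1, -1, -1, -1, …
g: a_k = 0, 4, 0, -32/3, 0, 128/15, 0, …
Product ⇒ symmetric product L₀, ord ≤ 2.
Integrate: L := L₀·Dx.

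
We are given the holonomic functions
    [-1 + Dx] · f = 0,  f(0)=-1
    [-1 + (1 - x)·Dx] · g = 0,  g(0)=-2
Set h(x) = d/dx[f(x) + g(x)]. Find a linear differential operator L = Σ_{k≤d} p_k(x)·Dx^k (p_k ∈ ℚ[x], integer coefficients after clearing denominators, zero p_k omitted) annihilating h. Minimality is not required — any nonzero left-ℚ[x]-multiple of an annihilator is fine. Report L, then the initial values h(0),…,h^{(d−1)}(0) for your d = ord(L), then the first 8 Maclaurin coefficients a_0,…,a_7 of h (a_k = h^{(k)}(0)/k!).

L = (4 + 2·x) + (-5 - 2·x + x^2)·Dx + (1 - x^2)·Dx^2  (order 2).
h: a_k = -3, -5, -13/2, -49/6, -241/24, -1441/120, -10081/720, -80641/5040, …
ICs: h(0) = -3, h′(0) = -5.

f: a_k = -1, -1, -1/2, -1/6, -1/24, -1/120, -1/720, -1/5040, …
g: a_k = -2, -2, -2, -2, -2, -2, -2, -2, …
Weyl lclm of L_f,L_g ⇒ L₀ (ord ≤ 2).
Differentiate: ansatz ord ≤ ord L₀ ⇒ L.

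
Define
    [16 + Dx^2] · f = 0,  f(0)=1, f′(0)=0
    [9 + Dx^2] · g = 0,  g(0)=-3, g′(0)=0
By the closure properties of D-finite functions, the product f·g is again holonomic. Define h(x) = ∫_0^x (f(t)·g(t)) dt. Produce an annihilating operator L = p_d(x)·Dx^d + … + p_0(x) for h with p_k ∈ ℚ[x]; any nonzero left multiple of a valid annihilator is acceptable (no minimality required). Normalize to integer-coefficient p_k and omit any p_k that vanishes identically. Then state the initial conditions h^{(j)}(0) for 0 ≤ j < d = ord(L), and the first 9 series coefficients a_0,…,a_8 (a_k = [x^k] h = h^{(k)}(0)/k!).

L = 49·Dx + 50·Dx^3 + Dx^5  (order 5).
h: a_k = 0, -3, 0, 25/2, 0, -1201/40, 0, 11765/336, 0, …
ICs: h(0) = 0, h′(0) = -3, h′′(0) = 0, h′′′(0) = 75, h′′′′(0) = 0.

f: a_k = 1, 0, -8, 0, 32/3, 0, -256/45, 0, 512/315, …
g: a_k = -3, 0, 27/2, 0, -81/8, 0, 243/80, 0, -2187/4480, …
Sym-product of L_f,L_g gives L₀ (≤ ord 4).
Integrate: L := L₀·Dx.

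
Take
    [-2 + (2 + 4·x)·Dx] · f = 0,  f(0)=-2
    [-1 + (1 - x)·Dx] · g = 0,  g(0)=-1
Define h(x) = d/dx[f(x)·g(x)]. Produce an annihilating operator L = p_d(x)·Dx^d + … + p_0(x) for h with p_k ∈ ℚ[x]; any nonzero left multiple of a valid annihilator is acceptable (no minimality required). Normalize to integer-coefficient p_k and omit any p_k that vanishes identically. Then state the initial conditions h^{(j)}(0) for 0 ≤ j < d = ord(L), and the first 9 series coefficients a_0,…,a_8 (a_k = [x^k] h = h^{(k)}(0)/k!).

L = (3 + 12·x + 3·x^2) + (-2 - 3·x + 3·x^2 + 2·x^3)·Dx  (order 1).
h: a_k = 4, 6, 12, 11, 45/2, 45/4, 42, -45/8, 3015/32, …
ICs: h(0) = 4.

f: a_k = -2, -2, 1, -1, 5/4, -7/4, 21/8, -33/8, 429/64, …
g: a_k = -1, -1, -1, -1, -1, -1, -1, -1, -1, …
f·g: L₀ = L_f ⊗_s L_g, ord ≤ 1·1.
Differentiate: ansatz ord ≤ ord L₀ ⇒ L.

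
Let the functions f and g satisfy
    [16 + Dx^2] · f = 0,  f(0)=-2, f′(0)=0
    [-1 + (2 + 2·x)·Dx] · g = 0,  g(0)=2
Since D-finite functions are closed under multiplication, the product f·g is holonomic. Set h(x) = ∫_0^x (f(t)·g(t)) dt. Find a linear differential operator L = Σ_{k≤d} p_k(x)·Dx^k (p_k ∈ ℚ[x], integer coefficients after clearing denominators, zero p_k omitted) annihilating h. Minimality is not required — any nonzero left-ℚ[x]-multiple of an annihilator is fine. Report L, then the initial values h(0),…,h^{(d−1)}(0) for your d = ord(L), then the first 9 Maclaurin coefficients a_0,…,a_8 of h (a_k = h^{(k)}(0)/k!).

f: a_k = -2, 0, 16, 0, -64/3, 0, 512/45, 0, -1024/315, …
g: a_k = 2, 1, -1/4, 1/8, -5/64, 7/128, -21/512, 33/1024, -429/16384, …
h₀=f·g: eliminate ⇒ L₀, order ≤ 2·1.
h=∫h₀ ⇒ L = L₀·Dx.
L = (67 + 128·x + 64·x^2)·Dx + (-4 - 4·x)·Dx^2 + (4 + 8·x + 4·x^2)·Dx^3  (order 3).
h: a_k = 0, -4, -1, 65/6, 63/16, -893/96, -3733/1152, 310129/80640, 219379/184320, …
ICs: h(0) = 0, h′(0) = -4, h′′(0) = -2.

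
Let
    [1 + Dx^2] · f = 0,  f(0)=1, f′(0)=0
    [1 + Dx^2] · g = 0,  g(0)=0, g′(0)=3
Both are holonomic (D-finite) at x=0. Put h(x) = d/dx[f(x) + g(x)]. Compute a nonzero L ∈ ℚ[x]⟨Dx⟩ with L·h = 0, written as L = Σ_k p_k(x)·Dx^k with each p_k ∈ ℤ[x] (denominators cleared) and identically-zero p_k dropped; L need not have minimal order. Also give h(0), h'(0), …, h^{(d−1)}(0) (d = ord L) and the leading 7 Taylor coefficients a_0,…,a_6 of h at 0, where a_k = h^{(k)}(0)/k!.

L = 1 + Dx^2  (order 2).
h: a_k = 3, -1, -3/2, 1/6, 1/8, -1/120, -1/240, …
ICs: h(0) = 3, h′(0) = -1.

f: a_k = 1, 0, -1/2, 0, 1/24, 0, -1/720, …
g: a_k = 0, 3, 0, -1/2, 0, 1/40, 0, …
f+g: L₀ = lclm(L_f,L_g), ord ≤ 2+2.
Differentiate: ansatz ord ≤ ord L₀ ⇒ L.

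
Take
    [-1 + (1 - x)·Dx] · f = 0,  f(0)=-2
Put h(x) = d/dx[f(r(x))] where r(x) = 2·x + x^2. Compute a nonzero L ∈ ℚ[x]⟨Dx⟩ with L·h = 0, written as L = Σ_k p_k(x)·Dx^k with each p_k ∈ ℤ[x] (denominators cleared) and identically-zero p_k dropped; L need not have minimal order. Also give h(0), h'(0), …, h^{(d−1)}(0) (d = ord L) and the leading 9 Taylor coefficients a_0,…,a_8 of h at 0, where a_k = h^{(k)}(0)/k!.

f: a_k = -2, -2, -2, -2, -2, -2, -2, -2, -2, …
Change of var in L_f (x↦r) gives L₀.
Derive L from L₀ (diff closure).
L = (5 + 6·x + 3·x^2) + (-1 + x + 3·x^2 + x^3)·Dx  (order 1).
h: a_k = -4, -20, -72, -232, -700, -2028, -5712, -15760, -42804, …
ICs: h(0) = -4.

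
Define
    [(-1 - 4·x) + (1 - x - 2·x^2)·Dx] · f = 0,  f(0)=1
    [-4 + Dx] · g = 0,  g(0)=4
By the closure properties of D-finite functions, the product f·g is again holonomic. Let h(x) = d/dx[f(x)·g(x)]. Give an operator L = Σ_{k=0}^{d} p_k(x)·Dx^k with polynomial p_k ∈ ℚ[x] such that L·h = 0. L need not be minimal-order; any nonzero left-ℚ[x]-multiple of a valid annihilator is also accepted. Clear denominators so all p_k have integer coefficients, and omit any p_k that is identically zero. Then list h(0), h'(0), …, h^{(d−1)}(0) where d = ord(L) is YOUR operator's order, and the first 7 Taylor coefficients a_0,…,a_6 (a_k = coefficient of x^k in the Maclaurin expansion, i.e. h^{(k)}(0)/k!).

L = (30 + 4·x - 72·x^2 + 64·x^4) + (-5 + 5·x + 18·x^2 - 8·x^3 - 16·x^4)·Dx  (order 1).
h: a_k = 20, 120, 428, 3664/3, 3124, 22648/3, 158812/9, …
ICs: h(0) = 20.

f: a_k = 1, 1, 3, 5, 11, 21, 43, …
g: a_k = 4, 16, 32, 128/3, 128/3, 512/15, 1024/45, …
Product ⇒ symmetric product L₀, ord ≤ 1.
Differentiate: ansatz ord ≤ ord L₀ ⇒ L.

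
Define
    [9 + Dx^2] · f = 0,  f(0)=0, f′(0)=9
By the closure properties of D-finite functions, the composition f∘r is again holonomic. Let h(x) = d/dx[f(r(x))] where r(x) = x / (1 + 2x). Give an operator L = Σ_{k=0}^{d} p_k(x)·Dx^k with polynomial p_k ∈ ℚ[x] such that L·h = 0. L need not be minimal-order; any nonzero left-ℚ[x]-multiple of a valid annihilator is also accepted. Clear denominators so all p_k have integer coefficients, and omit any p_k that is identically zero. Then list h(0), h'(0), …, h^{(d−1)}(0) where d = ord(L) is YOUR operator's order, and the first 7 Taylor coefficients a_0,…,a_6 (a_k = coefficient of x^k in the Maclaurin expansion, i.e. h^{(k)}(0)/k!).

f: a_k = 0, 9, 0, -27/2, 0, 243/40, 0, …
Substitute x→r, Dx→(1/r')Dx; clear ⇒ L₀.
h=h₀': d/dx-closure on L₀ ⇒ L.
L = (33 + 96·x + 96·x^2) + (12 + 72·x + 144·x^2 + 96·x^3)·Dx + (1 + 8·x + 24·x^2 + 32·x^3 + 16·x^4)·Dx^2  (order 2).
h: a_k = 9, -36, 135/2, 36, -6957/8, 8775/2, -1288449/80, …
ICs: h(0) = 9, h′(0) = -36.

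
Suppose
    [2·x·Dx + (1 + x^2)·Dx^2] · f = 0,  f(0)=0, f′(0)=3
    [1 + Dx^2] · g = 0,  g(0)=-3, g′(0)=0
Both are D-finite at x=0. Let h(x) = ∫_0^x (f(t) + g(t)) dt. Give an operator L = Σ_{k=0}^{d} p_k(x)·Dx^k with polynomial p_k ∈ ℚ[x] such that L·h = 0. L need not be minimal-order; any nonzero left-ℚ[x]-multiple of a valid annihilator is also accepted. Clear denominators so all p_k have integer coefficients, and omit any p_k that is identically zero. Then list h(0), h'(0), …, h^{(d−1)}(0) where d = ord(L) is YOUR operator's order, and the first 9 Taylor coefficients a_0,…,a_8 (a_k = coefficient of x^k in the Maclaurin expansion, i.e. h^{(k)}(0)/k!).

f: a_k = 0, 3, 0, -1, 0, 3/5, 0, -3/7, 0, …
g: a_k = -3, 0, 3/2, 0, -1/8, 0, 1/240, 0, -1/13440, …
f+g: L₀ = lclm(L_f,L_g), ord ≤ 2+2.
Integrate: L := L₀·Dx.
L = (-22·x + 28·x^3 + 2·x^5)·Dx^2 + (-1 + 7·x^2 + 9·x^4 + x^6)·Dx^3 + (-22·x + 28·x^3 + 2·x^5)·Dx^4 + (-1 + 7·x^2 + 9·x^4 + x^6)·Dx^5  (order 5).
h: a_k = 0, -3, 3/2, 1/2, -1/4, -1/40, 1/10, 1/1680, -3/56, …
ICs: h(0) = 0, h′(0) = -3, h′′(0) = 3, h′′′(0) = 3, h′′′′(0) = -6.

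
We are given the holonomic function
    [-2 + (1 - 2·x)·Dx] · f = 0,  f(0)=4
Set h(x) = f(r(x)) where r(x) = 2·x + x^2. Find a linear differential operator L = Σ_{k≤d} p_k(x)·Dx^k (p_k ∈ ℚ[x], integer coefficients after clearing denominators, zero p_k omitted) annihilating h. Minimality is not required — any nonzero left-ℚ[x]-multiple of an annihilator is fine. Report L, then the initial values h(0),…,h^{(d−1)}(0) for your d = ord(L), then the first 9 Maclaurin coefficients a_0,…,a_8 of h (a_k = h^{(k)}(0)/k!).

L = (4 + 4·x) + (-1 + 4·x + 2·x^2)·Dx  (order 1).
h: a_k = 4, 16, 72, 320, 1424, 6336, 28192, 125440, 558144, …
ICs: h(0) = 4.

f: a_k = 4, 8, 16, 32, 64, 128, 256, 512, 1024, …
Change of var in L_f (x↦r) gives L₀.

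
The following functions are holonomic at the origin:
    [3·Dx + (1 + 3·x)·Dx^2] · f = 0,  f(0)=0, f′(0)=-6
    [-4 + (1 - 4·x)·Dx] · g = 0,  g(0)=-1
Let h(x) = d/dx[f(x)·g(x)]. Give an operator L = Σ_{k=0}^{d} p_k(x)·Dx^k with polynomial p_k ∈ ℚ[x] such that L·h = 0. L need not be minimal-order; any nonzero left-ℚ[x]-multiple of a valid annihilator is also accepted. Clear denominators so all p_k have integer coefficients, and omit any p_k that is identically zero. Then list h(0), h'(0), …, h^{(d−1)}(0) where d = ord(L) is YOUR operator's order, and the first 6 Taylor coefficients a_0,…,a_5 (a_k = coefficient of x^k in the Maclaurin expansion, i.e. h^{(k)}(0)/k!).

L = 48 + (6 + 60·x)·Dx + (-1 + x + 12·x^2)·Dx^2  (order 2).
h: a_k = 6, 30, 234, 1086, 5916, 134694/5, …
ICs: h(0) = 6, h′(0) = 30.

f: a_k = 0, -6, 9, -18, 81/2, -486/5, …
g: a_k = -1, -4, -16, -64, -256, -1024, …
L₀ := L_f ⊗_s L_g (sym. prod.), ord ≤ 2.
h=h₀': d/dx-closure on L₀ ⇒ L.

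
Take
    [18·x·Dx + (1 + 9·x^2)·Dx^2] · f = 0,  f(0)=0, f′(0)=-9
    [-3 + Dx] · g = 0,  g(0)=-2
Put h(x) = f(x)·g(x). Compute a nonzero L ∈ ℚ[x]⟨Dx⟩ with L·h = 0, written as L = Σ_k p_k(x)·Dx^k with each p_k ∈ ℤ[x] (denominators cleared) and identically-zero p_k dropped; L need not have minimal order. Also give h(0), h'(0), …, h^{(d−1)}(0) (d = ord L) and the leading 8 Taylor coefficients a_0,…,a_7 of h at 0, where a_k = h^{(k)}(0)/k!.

f: a_k = 0, -9, 0, 27, 0, -729/5, 0, 6561/7, …
g: a_k = -2, -6, -9, -9, -27/4, -81/20, -81/40, -243/280, …
h₀=f·g: eliminate ⇒ L₀, order ≤ 2·1.
L = (9 - 54·x + 81·x^2) + (-6 + 18·x - 54·x^2)·Dx + (1 + 9·x^2)·Dx^2  (order 2).
h: a_k = 0, 18, 54, 27, -81, 2187/20, 2673/4, -203391/280, …
ICs: h(0) = 0, h′(0) = 18.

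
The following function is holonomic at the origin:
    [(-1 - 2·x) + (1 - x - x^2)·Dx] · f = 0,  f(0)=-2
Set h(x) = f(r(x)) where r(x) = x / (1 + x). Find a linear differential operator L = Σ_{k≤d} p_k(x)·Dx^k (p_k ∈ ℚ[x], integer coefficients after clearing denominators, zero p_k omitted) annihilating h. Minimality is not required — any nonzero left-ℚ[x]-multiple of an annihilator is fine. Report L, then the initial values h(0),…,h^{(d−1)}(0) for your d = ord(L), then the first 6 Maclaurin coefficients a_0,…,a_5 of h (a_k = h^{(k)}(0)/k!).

L = (1 + 3·x) + (-1 - 2·x + x^3)·Dx  (order 1).
h: a_k = -2, -2, -2, 0, -2, 2, …
ICs: h(0) = -2.

f: a_k = -2, -2, -4, -6, -10, -16, …
L₀ from L_f via x↦r, Dx↦r'^{-1}Dx.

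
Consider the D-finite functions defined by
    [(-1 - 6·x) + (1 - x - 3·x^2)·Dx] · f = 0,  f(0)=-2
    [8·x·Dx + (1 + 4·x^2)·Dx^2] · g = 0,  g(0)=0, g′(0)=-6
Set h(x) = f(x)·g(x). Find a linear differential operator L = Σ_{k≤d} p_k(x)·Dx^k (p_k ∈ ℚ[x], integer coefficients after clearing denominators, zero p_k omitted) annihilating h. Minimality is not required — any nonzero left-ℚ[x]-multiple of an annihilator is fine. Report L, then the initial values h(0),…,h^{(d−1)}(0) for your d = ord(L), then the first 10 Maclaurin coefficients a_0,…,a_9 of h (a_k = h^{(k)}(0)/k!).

f: a_k = -2, -2, -8, -14, -38, -80, -194, -434, -1016, -2318, …
g: a_k = 0, -6, 0, 8, 0, -96/5, 0, 384/7, 0, -512/3, …
f·g: L₀ = L_f ⊗_s L_g, ord ≤ 1·2.
L = (6 + 8·x + 72·x^2) + (2 + 4·x + 16·x^2 + 72·x^3)·Dx + (-1 + x - x^2 + 4·x^3 + 12·x^4)·Dx^2  (order 2).
h: a_k = 0, 12, 12, 32, 68, 1012/5, 2032/5, 31636/35, 74308/35, 543488/105, …
ICs: h(0) = 0, h′(0) = 12.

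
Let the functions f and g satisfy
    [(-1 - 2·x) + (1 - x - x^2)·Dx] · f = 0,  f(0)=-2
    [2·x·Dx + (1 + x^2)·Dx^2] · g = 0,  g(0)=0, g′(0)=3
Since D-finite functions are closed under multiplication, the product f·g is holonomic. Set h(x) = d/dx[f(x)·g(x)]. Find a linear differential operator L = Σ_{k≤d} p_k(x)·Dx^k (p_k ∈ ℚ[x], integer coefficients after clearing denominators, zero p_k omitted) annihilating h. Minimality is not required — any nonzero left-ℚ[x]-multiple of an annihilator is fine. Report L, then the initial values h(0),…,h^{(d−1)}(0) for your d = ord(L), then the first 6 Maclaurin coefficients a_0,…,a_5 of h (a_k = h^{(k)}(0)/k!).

f: a_k = -2, -2, -4, -6, -10, -16, …
g: a_k = 0, 3, 0, -1, 0, 3/5, …
Sym-product of L_f,L_g gives L₀ (≤ ord 2).
Derive L from L₀ (diff closure).
L = (2 + 30·x^2 + 24·x^3 + 36·x^4) + (4 + 10·x + 12·x^2 + 22·x^3 + 24·x^4 + 24·x^5)·Dx + (-1 - 2·x^2 + 4·x^3 + 2·x^4 + 4·x^5 + 3·x^6)·Dx^2  (order 2).
h: a_k = -6, -12, -30, -64, -136, -1296/5, …
ICs: h(0) = -6, h′(0) = -12.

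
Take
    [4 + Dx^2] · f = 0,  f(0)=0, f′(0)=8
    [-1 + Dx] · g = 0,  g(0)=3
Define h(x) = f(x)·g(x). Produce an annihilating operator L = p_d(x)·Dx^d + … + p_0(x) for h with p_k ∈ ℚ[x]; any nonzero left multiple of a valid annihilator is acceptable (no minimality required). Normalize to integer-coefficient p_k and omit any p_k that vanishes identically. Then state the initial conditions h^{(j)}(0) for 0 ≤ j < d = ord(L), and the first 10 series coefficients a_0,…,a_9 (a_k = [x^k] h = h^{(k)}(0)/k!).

f: a_k = 0, 8, 0, -16/3, 0, 16/15, 0, -32/315, 0, 16/2835, …
g: a_k = 3, 3, 3/2, 1/2, 1/8, 1/40, 1/240, 1/1680, 1/13440, 1/120960, …
Product ⇒ symmetric product L₀, ord ≤ 2.
L = 5 - 2·Dx + Dx^2  (order 2).
h: a_k = 0, 24, 24, -4, -12, -19/5, 11/15, 139/210, 1/10, -359/15120, …
ICs: h(0) = 0, h′(0) = 24.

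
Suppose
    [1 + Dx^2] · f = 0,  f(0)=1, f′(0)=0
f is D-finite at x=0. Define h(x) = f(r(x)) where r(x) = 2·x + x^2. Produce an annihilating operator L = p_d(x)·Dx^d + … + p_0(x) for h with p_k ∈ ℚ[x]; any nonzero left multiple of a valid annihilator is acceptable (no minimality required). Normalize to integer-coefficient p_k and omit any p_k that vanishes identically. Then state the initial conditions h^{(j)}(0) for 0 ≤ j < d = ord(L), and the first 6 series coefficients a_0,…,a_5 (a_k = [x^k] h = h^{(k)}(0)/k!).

f: a_k = 1, 0, -1/2, 0, 1/24, 0, …
Change of var in L_f (x↦r) gives L₀.
L = (4 + 12·x + 12·x^2 + 4·x^3) - Dx + (1 + x)·Dx^2  (order 2).
h: a_k = 1, 0, -2, -2, 1/6, 4/3, …
ICs: h(0) = 1, h′(0) = 0.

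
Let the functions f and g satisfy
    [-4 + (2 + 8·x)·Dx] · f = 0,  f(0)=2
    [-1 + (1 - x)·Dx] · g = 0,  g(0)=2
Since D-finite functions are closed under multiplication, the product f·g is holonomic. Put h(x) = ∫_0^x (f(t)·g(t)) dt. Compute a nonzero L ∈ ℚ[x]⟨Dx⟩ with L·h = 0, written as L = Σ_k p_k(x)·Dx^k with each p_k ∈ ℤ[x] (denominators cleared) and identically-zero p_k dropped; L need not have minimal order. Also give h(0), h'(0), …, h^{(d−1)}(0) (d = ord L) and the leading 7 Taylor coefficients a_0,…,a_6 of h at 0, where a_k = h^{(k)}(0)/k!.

L = (3 + 2·x)·Dx + (-1 - 3·x + 4·x^2)·Dx^2  (order 2).
h: a_k = 0, 4, 6, 4/3, 5, -4, 46/3, …
ICs: h(0) = 0, h′(0) = 4.

f: a_k = 2, 4, -4, 8, -20, 56, -168, …
g: a_k = 2, 2, 2, 2, 2, 2, 2, …
Sym-product of L_f,L_g gives L₀ (≤ ord 1).
Integrate: L := L₀·Dx.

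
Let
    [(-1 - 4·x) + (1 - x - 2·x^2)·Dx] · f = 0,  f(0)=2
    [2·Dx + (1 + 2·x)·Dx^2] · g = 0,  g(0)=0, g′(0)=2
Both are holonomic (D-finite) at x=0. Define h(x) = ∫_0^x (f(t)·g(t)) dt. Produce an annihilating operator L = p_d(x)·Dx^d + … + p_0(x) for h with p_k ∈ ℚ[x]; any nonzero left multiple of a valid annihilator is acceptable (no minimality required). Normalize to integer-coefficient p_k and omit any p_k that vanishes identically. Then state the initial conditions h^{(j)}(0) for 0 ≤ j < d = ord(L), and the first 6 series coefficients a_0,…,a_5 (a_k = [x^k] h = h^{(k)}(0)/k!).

f: a_k = 2, 2, 6, 10, 22, 42, …
g: a_k = 0, 2, -2, 8/3, -4, 32/5, …
f·g: L₀ = L_f ⊗_s L_g, ord ≤ 1·2.
h=∫h₀ ⇒ L = L₀·Dx.
L = (6 + 16·x)·Dx + (14·x + 20·x^2)·Dx^2 + (-1 - x + 4·x^2 + 4·x^3)·Dx^3  (order 3).
h: a_k = 0, 0, 2, 0, 10/3, 16/15, …
ICs: h(0) = 0, h′(0) = 0, h′′(0) = 4.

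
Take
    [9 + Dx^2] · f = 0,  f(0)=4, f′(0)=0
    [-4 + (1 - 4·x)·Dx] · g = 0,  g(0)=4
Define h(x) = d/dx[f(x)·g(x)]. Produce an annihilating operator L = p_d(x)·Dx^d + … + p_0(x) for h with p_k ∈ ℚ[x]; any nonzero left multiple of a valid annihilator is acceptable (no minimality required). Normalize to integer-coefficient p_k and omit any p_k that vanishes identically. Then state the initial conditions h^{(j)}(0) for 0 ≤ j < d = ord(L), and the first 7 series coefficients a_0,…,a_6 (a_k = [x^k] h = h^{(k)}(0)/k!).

L = (-23 - 72·x + 144·x^2) + (-8 + 32·x)·Dx + (1 - 8·x + 16·x^2)·Dx^2  (order 2).
h: a_k = 64, 368, 2208, 11992, 59960, 1438554/5, 6713252/5, …
ICs: h(0) = 64, h′(0) = 368.

f: a_k = 4, 0, -18, 0, 27/2, 0, -81/20, …
g: a_k = 4, 16, 64, 256, 1024, 4096, 16384, …
h₀=f·g: eliminate ⇒ L₀, order ≤ 2·1.
h₀' ⇒ L via d/dx closure of L₀.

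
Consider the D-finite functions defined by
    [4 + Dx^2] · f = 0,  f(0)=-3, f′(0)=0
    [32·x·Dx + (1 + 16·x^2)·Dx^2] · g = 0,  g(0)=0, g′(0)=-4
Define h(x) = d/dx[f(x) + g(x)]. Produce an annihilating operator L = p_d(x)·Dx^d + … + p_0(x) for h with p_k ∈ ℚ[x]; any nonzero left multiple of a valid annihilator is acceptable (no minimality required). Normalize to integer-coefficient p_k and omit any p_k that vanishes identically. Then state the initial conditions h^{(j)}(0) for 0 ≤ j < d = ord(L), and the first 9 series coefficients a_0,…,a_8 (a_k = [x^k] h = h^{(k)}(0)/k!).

L = (-6016·x + 102400·x^3 + 32768·x^5) + (-28 + 1216·x^2 + 27648·x^4 + 16384·x^6)·Dx + (-1504·x + 25600·x^3 + 8192·x^5)·Dx^2 + (-7 + 304·x^2 + 6912·x^4 + 4096·x^6)·Dx^3  (order 3).
h: a_k = -4, 12, 64, -8, -1024, 8/5, 16384, -16/105, -262144, …
ICs: h(0) = -4, h′(0) = 12, h′′(0) = 128.

f: a_k = -3, 0, 6, 0, -2, 0, 4/15, 0, -2/105, …
g: a_k = 0, -4, 0, 64/3, 0, -1024/5, 0, 16384/7, 0, …
f+g: L₀ = lclm(L_f,L_g), ord ≤ 2+2.
Differentiate: ansatz ord ≤ ord L₀ ⇒ L.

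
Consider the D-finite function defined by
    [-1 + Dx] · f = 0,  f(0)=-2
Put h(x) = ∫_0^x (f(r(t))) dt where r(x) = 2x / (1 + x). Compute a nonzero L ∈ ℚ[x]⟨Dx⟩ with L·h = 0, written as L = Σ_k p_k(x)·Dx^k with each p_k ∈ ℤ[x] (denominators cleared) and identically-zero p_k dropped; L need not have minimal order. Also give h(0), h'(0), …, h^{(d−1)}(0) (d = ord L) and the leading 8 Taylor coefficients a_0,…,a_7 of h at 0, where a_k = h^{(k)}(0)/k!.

L = -2·Dx + (1 + 2·x + x^2)·Dx^2  (order 2).
h: a_k = 0, -2, -2, 0, 1/3, -4/15, 2/15, -8/315, …
ICs: h(0) = 0, h′(0) = -2.

f: a_k = -2, -2, -1, -1/3, -1/12, -1/60, -1/360, -1/2520, …
Change of var in L_f (x↦r) gives L₀.
h=∫₀ˣh₀: take L = L₀·Dx.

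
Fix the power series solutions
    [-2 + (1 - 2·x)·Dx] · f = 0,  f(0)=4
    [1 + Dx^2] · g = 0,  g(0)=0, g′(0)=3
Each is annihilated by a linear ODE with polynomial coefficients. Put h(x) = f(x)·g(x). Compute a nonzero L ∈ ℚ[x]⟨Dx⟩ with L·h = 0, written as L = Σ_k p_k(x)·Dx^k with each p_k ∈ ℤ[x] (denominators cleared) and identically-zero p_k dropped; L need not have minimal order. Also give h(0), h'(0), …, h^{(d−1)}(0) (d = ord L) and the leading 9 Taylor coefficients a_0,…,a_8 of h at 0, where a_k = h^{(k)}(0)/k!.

f: a_k = 4, 8, 16, 32, 64, 128, 256, 512, 1024, …
g: a_k = 0, 3, 0, -1/2, 0, 1/40, 0, -1/1680, 0, …
Product ⇒ symmetric product L₀, ord ≤ 2.
L = (-1 + 2·x) + 4·Dx + (-1 + 2·x)·Dx^2  (order 2).
h: a_k = 0, 12, 24, 46, 92, 1841/10, 1841/5, 309287/420, 309287/210, …
ICs: h(0) = 0, h′(0) = 12.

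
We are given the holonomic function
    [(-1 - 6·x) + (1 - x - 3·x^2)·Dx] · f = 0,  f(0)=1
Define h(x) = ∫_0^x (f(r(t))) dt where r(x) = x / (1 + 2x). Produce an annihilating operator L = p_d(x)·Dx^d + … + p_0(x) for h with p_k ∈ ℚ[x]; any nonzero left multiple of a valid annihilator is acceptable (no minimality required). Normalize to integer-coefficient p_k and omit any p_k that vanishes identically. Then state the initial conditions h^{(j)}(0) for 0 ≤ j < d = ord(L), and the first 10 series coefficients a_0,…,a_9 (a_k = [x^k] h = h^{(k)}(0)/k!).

L = (1 + 8·x)·Dx + (-1 - 5·x - 5·x^2 + 2·x^3)·Dx^2  (order 2).
h: a_k = 0, 1, 1/2, 2/3, -5/4, 17/5, -28/3, 185/7, -611/8, 2018/9, …
ICs: h(0) = 0, h′(0) = 1.

f: a_k = 1, 1, 4, 7, 19, 40, 97, 217, 508, 1159, …
h₀=f(r): pull back L_f along r ⇒ L₀.
∫: right-multiply L₀ by Dx.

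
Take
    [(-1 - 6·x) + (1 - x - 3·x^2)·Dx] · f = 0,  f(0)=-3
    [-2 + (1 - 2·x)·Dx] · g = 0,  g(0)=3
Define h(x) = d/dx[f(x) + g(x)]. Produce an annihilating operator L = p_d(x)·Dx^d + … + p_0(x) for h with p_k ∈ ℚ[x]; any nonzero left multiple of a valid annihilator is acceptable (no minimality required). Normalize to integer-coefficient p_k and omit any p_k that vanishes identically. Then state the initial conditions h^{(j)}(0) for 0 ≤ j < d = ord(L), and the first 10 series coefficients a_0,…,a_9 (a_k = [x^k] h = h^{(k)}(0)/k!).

L = (12 - 288·x + 648·x^2 - 1296·x^3 + 648·x^4) + (9 + 12·x - 126·x^2 + 540·x^3 - 1188·x^4 + 648·x^5)·Dx + (-2 + 15·x - 52·x^2 + 78·x^3 + 27·x^4 - 180·x^5 + 108·x^6)·Dx^2  (order 2).
h: a_k = 3, 0, 9, -36, -120, -594, -1869, -6048, -17469, -49770, …
ICs: h(0) = 3, h′(0) = 0.

f: a_k = -3, -3, -12, -21, -57, -120, -291, -651, -1524, -3477, …
g: a_k = 3, 6, 12, 24, 48, 96, 192, 384, 768, 1536, …
f+g: L₀ = lclm(L_f,L_g), ord ≤ 1+1.
Differentiate: ansatz ord ≤ ord L₀ ⇒ L.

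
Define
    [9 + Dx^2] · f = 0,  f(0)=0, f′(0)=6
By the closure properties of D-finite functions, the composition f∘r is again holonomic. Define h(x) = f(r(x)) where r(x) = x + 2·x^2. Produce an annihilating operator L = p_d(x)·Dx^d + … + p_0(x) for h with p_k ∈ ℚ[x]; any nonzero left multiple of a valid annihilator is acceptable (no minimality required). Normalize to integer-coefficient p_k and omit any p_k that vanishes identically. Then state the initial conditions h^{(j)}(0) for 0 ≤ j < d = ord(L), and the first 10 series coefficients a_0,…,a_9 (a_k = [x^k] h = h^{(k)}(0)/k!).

f: a_k = 0, 6, 0, -9, 0, 81/20, 0, -243/280, 0, 243/2240, …
f∘r: x↦r, Dx↦Dx/r' in L_f ⇒ L₀.
L = (9 + 108·x + 432·x^2 + 576·x^3) - 4·Dx + (1 + 4·x)·Dx^2  (order 2).
h: a_k = 0, 6, 12, -9, -54, -2079/20, -63/2, 45117/280, 6237/20, 562707/2240, …
ICs: h(0) = 0, h′(0) = 6.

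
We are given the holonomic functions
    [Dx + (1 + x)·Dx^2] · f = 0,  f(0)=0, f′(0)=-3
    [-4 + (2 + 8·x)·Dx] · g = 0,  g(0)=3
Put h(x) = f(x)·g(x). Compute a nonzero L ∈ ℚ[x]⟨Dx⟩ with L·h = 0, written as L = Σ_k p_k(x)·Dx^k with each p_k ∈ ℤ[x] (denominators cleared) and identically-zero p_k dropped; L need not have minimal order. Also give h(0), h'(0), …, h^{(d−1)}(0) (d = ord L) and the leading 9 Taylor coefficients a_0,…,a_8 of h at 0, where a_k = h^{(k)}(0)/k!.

f: a_k = 0, -3, 3/2, -1, 3/4, -3/5, 1/2, -3/7, 3/8, …
g: a_k = 3, 6, -6, 12, -30, 84, -252, 792, -2574, …
Product ⇒ symmetric product L₀, ord ≤ 2.
L = (10 + 4·x) + (-3 - 12·x)·Dx + (1 + 9·x + 24·x^2 + 16·x^3)·Dx^2  (order 2).
h: a_k = 0, -9, -27/2, 24, -195/4, 1167/10, -1578/5, 32421/35, -804201/280, …
ICs: h(0) = 0, h′(0) = -9.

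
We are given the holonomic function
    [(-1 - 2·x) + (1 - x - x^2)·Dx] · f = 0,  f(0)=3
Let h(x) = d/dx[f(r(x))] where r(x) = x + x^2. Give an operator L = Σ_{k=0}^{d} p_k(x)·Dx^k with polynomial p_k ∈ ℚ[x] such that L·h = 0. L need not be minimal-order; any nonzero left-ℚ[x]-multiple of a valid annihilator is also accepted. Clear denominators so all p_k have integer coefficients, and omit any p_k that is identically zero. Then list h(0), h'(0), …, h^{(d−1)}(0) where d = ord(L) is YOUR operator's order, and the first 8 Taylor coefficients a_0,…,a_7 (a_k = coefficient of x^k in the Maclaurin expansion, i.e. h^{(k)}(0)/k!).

L = (6 + 24·x + 48·x^2 + 68·x^3 + 84·x^4 + 60·x^5 + 20·x^6) + (-1 - 3·x + 12·x^3 + 25·x^4 + 24·x^5 + 14·x^6 + 4·x^7)·Dx  (order 1).
h: a_k = 3, 18, 63, 192, 555, 1548, 4179, 11064, …
ICs: h(0) = 3.

f: a_k = 3, 3, 6, 9, 15, 24, 39, 63, …
L₀ from L_f via x↦r, Dx↦r'^{-1}Dx.
Differentiate: ansatz ord ≤ ord L₀ ⇒ L.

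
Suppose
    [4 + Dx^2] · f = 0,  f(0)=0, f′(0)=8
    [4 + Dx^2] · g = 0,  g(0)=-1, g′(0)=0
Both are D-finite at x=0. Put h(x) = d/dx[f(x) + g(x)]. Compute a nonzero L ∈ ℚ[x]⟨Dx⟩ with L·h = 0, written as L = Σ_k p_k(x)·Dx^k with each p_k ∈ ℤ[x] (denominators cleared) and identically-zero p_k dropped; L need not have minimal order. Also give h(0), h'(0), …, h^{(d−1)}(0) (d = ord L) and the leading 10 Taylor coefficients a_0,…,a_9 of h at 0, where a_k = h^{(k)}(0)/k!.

L = 4 + Dx^2  (order 2).
h: a_k = 8, 4, -16, -8/3, 16/3, 8/15, -32/45, -16/315, 16/315, 8/2835, …
ICs: h(0) = 8, h′(0) = 4.

f: a_k = 0, 8, 0, -16/3, 0, 16/15, 0, -32/315, 0, 16/2835, …
g: a_k = -1, 0, 2, 0, -2/3, 0, 4/45, 0, -2/315, 0, …
h₀=f+g: left-lcm gives L₀, ord ≤ 4.
Differentiate: ansatz ord ≤ ord L₀ ⇒ L.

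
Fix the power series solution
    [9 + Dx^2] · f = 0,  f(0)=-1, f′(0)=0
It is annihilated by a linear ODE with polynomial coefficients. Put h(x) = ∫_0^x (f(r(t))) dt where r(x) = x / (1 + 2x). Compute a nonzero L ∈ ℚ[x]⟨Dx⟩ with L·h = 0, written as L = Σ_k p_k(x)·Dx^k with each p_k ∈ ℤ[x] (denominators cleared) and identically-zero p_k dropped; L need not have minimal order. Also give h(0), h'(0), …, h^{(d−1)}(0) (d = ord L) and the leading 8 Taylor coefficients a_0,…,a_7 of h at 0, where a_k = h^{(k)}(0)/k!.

f: a_k = -1, 0, 9/2, 0, -27/8, 0, 81/80, 0, …
L₀ from L_f via x↦r, Dx↦r'^{-1}Dx.
∫: right-multiply L₀ by Dx.
L = 9·Dx + (4 + 24·x + 48·x^2 + 32·x^3)·Dx^2 + (1 + 8·x + 24·x^2 + 32·x^3 + 16·x^4)·Dx^3  (order 3).
h: a_k = 0, -1, 0, 3/2, -9/2, 81/8, -39/2, 2583/80, …
ICs: h(0) = 0, h′(0) = -1, h′′(0) = 0.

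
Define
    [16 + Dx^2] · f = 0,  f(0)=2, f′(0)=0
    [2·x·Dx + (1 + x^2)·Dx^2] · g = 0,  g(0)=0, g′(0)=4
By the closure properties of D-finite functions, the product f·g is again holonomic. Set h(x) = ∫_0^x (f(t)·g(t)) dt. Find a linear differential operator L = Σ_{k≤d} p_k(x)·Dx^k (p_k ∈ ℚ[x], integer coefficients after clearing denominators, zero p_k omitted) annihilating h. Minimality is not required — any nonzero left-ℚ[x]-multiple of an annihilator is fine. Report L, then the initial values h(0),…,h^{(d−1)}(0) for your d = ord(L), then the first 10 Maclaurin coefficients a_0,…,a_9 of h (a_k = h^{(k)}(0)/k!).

f: a_k = 2, 0, -16, 0, 64/3, 0, -512/45, 0, 1024/315, 0, …
g: a_k = 0, 4, 0, -4/3, 0, 4/5, 0, -4/7, 0, 4/9, …
L₀ := L_f ⊗_s L_g (sym. prod.), ord ≤ 4.
h=∫h₀ ⇒ L = L₀·Dx.
L = (5440 + 19136·x^2 + 25856·x^4 + 16384·x^6 + 4096·x^8)·Dx + (1152·x + 3200·x^3 + 3072·x^5 + 1024·x^7)·Dx^2 + (612 + 2252·x^2 + 3168·x^4 + 2048·x^6 + 512·x^8)·Dx^3 + (72·x + 200·x^3 + 192·x^5 + 64·x^7)·Dx^4 + (17 + 66·x^2 + 97·x^4 + 64·x^6 + 16·x^8)·Dx^5  (order 5).
h: a_k = 0, 0, 4, 0, -50/3, 0, 812/45, 0, -3461/315, 0, …
ICs: h(0) = 0, h′(0) = 0, h′′(0) = 8, h′′′(0) = 0, h′′′′(0) = -400.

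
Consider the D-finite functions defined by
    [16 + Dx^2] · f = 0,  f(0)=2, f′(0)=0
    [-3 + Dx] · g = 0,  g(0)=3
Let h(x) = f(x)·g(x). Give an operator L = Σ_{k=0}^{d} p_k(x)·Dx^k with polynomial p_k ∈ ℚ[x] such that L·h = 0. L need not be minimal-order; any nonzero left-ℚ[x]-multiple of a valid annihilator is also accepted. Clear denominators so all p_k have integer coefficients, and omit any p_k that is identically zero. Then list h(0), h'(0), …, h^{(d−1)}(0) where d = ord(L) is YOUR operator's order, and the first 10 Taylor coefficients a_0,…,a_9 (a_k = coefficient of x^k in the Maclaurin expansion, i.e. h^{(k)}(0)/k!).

L = 25 - 6·Dx + Dx^2  (order 2).
h: a_k = 6, 18, -21, -117, -527/4, -237/20, 11753/120, 25481/280, 164833/6720, -34151/2240, …
ICs: h(0) = 6, h′(0) = 18.

f: a_k = 2, 0, -16, 0, 64/3, 0, -512/45, 0, 1024/315, 0, …
g: a_k = 3, 9, 27/2, 27/2, 81/8, 243/40, 243/80, 729/560, 2187/4480, 729/4480, …
Sym-product of L_f,L_g gives L₀ (≤ ord 2).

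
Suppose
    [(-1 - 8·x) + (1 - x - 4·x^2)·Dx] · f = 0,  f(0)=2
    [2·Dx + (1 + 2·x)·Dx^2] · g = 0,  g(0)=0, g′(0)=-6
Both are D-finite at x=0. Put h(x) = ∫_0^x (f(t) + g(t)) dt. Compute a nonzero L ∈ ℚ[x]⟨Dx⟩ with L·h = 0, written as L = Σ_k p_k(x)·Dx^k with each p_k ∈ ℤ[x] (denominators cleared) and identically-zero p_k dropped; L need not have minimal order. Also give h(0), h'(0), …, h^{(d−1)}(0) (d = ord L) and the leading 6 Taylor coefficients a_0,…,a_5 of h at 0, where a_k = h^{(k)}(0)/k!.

f: a_k = 2, 2, 10, 18, 58, 130, …
g: a_k = 0, -6, 6, -8, 12, -96/5, …
Sum ⇒ L₀ = lclm(L_f,L_g) in ℚ(x)⟨Dx⟩.
h=∫₀ˣh₀: take L = L₀·Dx.
L = (94 + 644·x + 1664·x^2 + 1920·x^3 + 1536·x^4)·Dx^2 + (23 + 324·x + 1448·x^2 + 3072·x^3 + 3904·x^4 + 2560·x^5)·Dx^3 + (-6 - 35·x - 53·x^2 + 98·x^3 + 528·x^4 + 864·x^5 + 512·x^6)·Dx^4  (order 4).
h: a_k = 0, 2, -2, 16/3, 5/2, 14, …
ICs: h(0) = 0, h′(0) = 2, h′′(0) = -4, h′′′(0) = 32.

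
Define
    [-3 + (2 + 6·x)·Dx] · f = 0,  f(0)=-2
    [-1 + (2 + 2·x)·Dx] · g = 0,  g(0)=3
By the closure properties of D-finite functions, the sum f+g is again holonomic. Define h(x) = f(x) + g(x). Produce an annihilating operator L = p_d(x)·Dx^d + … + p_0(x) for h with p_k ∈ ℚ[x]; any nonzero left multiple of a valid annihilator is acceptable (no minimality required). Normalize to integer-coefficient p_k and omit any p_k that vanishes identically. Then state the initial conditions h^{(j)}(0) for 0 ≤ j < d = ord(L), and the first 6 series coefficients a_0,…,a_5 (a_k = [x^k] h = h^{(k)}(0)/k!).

f: a_k = -2, -3, 9/4, -27/8, 405/64, -1701/128, …
g: a_k = 3, 3/2, -3/8, 3/16, -15/128, 21/256, …
Sum ⇒ L₀ = lclm(L_f,L_g) in ℚ(x)⟨Dx⟩.
L = -3 + (8 + 12·x)·Dx + (4 + 16·x + 12·x^2)·Dx^2  (order 2).
h: a_k = 1, -3/2, 15/8, -51/16, 795/128, -3381/256, …
ICs: h(0) = 1, h′(0) = -3/2.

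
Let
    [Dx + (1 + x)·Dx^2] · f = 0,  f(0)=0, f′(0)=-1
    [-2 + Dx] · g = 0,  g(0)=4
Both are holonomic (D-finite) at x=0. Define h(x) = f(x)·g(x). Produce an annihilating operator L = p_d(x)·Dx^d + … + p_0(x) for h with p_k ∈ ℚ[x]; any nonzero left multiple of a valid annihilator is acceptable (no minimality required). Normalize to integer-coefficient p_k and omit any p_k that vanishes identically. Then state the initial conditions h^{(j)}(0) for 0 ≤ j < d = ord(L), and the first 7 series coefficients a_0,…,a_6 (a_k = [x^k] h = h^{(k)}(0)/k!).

L = (2 + 4·x) + (-3 - 4·x)·Dx + (1 + x)·Dx^2  (order 2).
h: a_k = 0, -4, -6, -16/3, -3, -22/15, -4/9, …
ICs: h(0) = 0, h′(0) = -4.

f: a_k = 0, -1, 1/2, -1/3, 1/4, -1/5, 1/6, …
g: a_k = 4, 8, 8, 16/3, 8/3, 16/15, 16/45, …
Product ⇒ symmetric product L₀, ord ≤ 2.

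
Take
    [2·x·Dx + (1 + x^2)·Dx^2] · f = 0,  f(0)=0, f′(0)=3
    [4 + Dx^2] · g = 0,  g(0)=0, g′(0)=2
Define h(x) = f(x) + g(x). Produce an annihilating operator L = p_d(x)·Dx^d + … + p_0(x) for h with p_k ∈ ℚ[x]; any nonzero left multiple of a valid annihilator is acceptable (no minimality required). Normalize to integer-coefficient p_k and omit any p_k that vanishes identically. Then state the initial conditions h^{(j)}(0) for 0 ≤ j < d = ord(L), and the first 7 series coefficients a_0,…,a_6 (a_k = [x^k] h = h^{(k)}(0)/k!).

f: a_k = 0, 3, 0, -1, 0, 3/5, 0, …
g: a_k = 0, 2, 0, -4/3, 0, 4/15, 0, …
Weyl lclm of L_f,L_g ⇒ L₀ (ord ≤ 4).
L = (-32·x + 80·x^3 + 16·x^5)·Dx + (4 + 32·x^2 + 36·x^4 + 8·x^6)·Dx^2 + (-8·x + 20·x^3 + 4·x^5)·Dx^3 + (1 + 8·x^2 + 9·x^4 + 2·x^6)·Dx^4  (order 4).
h: a_k = 0, 5, 0, -7/3, 0, 13/15, 0, …
ICs: h(0) = 0, h′(0) = 5, h′′(0) = 0, h′′′(0) = -14.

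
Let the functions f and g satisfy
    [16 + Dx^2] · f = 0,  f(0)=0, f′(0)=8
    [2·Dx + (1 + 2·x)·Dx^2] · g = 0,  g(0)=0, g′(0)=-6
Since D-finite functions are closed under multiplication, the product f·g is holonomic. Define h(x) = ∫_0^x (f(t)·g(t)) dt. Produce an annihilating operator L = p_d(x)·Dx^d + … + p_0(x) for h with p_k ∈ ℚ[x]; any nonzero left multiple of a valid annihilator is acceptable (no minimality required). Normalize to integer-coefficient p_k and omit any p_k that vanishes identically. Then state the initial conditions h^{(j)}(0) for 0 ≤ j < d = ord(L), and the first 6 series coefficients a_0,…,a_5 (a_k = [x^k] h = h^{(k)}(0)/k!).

L = (2688 + 27648·x + 93184·x^2 + 131072·x^3 + 65536·x^4)·Dx + (896 + 5888·x + 12288·x^2 + 8192·x^3)·Dx^2 + (408 + 3712·x + 11904·x^2 + 16384·x^3 + 8192·x^4)·Dx^3 + (56 + 368·x + 768·x^2 + 512·x^3)·Dx^4 + (15 + 124·x + 380·x^2 + 512·x^3 + 256·x^4)·Dx^5  (order 5).
h: a_k = 0, 0, 0, -16, 12, 64/5, …
ICs: h(0) = 0, h′(0) = 0, h′′(0) = 0, h′′′(0) = -96, h′′′′(0) = 288.

f: a_k = 0, 8, 0, -64/3, 0, 256/15, …
g: a_k = 0, -6, 6, -8, 12, -96/5, …
L₀ := L_f ⊗_s L_g (sym. prod.), ord ≤ 4.
∫: right-multiply L₀ by Dx.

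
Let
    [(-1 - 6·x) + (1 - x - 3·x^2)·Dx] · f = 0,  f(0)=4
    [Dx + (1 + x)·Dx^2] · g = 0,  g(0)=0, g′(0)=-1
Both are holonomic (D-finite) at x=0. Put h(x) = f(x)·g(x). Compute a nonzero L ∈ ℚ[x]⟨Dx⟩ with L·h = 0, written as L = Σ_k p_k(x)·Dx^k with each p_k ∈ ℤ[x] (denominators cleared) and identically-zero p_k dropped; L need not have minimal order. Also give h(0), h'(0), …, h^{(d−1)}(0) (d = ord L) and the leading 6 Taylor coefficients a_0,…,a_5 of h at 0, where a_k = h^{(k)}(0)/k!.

L = (7 + 12·x) + (1 + 15·x + 15·x^2)·Dx + (-1 + 4·x^2 + 3·x^3)·Dx^2  (order 2).
h: a_k = 0, -4, -2, -46/3, -61/3, -1007/15, …
ICs: h(0) = 0, h′(0) = -4.

f: a_k = 4, 4, 16, 28, 76, 160, …
g: a_k = 0, -1, 1/2, -1/3, 1/4, -1/5, …
f·g: L₀ = L_f ⊗_s L_g, ord ≤ 1·2.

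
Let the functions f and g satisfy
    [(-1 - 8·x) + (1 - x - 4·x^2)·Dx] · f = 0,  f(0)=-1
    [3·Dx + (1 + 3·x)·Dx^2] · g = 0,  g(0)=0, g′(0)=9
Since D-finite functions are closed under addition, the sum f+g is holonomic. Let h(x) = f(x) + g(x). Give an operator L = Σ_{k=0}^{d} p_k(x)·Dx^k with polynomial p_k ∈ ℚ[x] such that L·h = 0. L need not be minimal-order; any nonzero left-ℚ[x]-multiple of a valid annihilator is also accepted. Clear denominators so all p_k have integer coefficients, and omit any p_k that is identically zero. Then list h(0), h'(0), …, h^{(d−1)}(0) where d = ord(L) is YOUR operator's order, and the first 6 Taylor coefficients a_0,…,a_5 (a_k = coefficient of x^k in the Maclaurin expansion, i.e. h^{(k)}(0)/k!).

L = (342 + 2178·x + 6624·x^2 + 6336·x^3 + 6912·x^4)·Dx + (36 + 696·x + 4356·x^2 + 10176·x^3 + 12960·x^4 + 11520·x^5)·Dx^2 + (-13 - 101·x - 191·x^2 + 225·x^3 + 1440·x^4 + 2928·x^5 + 2304·x^6)·Dx^3  (order 3).
h: a_k = -1, 8, -37/2, 18, -359/4, 404/5, …
ICs: h(0) = -1, h′(0) = 8, h′′(0) = -37.

f: a_k = -1, -1, -5, -9, -29, -65, …
g: a_k = 0, 9, -27/2, 27, -243/4, 729/5, …
f+g: L₀ = lclm(L_f,L_g), ord ≤ 1+2.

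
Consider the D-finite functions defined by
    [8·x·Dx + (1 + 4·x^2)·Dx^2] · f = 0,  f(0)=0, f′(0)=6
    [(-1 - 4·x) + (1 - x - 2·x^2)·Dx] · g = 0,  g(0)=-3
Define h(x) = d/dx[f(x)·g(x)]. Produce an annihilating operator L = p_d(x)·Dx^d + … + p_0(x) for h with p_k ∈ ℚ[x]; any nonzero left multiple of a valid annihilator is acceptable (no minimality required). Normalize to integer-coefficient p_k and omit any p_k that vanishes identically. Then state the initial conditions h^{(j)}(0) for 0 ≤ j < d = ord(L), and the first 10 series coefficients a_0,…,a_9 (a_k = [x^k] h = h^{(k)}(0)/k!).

f: a_k = 0, 6, 0, -8, 0, 96/5, 0, -384/7, 0, 512/3, …
g: a_k = -3, -3, -9, -15, -33, -63, -129, -255, -513, -1023, …
L₀ := L_f ⊗_s L_g (sym. prod.), ord ≤ 2.
Differentiate: ansatz ord ≤ ord L₀ ⇒ L.
L = (288·x^2 + 384·x^3 + 1152·x^4) + (5 + 24·x + 36·x^2 + 128·x^3 + 384·x^4 + 768·x^5)·Dx + (-1 - x - 12·x^2 + 12·x^3 - 8·x^4 + 64·x^5 + 96·x^6)·Dx^2  (order 2).
h: a_k = -18, -36, -90, -264, -918, -9468/5, -18138/5, -64368/7, -849834/35, -349772/7, …
ICs: h(0) = -18, h′(0) = -36.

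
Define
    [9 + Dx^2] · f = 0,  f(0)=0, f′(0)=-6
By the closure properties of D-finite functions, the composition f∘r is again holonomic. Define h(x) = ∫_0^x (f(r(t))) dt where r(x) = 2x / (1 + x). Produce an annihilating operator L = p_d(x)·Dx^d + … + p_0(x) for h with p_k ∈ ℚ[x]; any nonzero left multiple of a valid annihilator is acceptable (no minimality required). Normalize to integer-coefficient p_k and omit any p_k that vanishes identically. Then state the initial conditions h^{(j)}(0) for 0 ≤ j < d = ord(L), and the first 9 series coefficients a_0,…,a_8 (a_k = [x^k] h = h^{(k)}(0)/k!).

L = 36·Dx + (2 + 6·x + 6·x^2 + 2·x^3)·Dx^2 + (1 + 4·x + 6·x^2 + 4·x^3 + x^4)·Dx^3  (order 3).
h: a_k = 0, 0, -6, 4, 15, -204/5, 242/5, -60/7, -6693/70, …
ICs: h(0) = 0, h′(0) = 0, h′′(0) = -12.

f: a_k = 0, -6, 0, 9, 0, -81/20, 0, 243/280, 0, …
h₀=f(r): pull back L_f along r ⇒ L₀.
Integrate: L := L₀·Dx.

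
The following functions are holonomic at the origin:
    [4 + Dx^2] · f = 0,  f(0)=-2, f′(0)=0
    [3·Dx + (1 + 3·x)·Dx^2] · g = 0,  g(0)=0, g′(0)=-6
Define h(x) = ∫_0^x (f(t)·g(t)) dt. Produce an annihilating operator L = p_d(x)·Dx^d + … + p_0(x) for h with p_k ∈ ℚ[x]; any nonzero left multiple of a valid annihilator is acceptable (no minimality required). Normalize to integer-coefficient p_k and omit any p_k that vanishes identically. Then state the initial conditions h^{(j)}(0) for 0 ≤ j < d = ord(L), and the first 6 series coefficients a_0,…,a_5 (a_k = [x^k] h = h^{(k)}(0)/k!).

f: a_k = -2, 0, 4, 0, -4/3, 0, …
g: a_k = 0, -6, 9, -18, 81/2, -486/5, …
Sym-product of L_f,L_g gives L₀ (≤ ord 4).
h=∫h₀ ⇒ L = L₀·Dx.
L = (-1112 - 1248·x + 7344·x^2 + 27648·x^3 + 20736·x^4)·Dx + (-48 + 2160·x + 10368·x^2 + 10368·x^3)·Dx^2 + (-250 + 240·x + 4968·x^2 + 13824·x^3 + 10368·x^4)·Dx^3 + (-12 + 540·x + 2592·x^2 + 2592·x^3)·Dx^4 + (7 + 138·x + 783·x^2 + 1728·x^3 + 1296·x^4)·Dx^5  (order 5).
h: a_k = 0, 0, 6, -6, 3, -9, …
ICs: h(0) = 0, h′(0) = 0, h′′(0) = 12, h′′′(0) = -36, h′′′′(0) = 72.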